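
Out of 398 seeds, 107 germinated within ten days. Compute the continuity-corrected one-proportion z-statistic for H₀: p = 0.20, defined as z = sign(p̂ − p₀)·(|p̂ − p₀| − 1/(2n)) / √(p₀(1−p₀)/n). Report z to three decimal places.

z = 3.371

The sample proportion is 107/398 = 0.26884. p̂ − p₀ = 0.068844.
Continuity correction 1/(2n) = 1/796 = 0.001256.
Corrected numerator: |0.068844| − 0.001256 = 0.067588.
Under H₀, SE = √(p₀(1−p₀)/n) = √(0.20·0.80/398) = √0.000402010 = 0.020050.
z = +0.067588/0.020050 = 3.371.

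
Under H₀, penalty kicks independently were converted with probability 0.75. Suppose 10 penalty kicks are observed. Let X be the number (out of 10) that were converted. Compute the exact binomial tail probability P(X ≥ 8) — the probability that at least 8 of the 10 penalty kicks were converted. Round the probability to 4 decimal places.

X is binomial with n = 10 and p = 0.75.
P(X ≥ 8) = C(10,8)·0.75^8·0.25^2 + C(10,9)·0.75^9·0.25^1 + C(10,10)·0.75^10·0.25^0.
= 0.281568 + 0.187712 + 0.056314 = 0.5256.

P = 0.5256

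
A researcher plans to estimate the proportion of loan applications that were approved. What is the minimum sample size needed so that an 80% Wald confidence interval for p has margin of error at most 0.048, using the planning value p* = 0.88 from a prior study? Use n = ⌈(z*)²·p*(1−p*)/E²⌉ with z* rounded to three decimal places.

z* = 1.282 at the 80% level.
p*(1−p*) = 0.1056.
Required n before rounding: 1.643524 × 0.1056 / 0.048² = 75.328.
Rounding up, n = 76.

n = 76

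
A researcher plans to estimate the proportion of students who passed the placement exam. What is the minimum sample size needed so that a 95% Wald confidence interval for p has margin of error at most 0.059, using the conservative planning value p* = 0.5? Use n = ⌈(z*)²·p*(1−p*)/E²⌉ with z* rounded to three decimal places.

For 95% confidence, z* = 1.960.
p*(1−p*) = 0.50·0.50 = 0.2500.
Required n before rounding: 3.841600 × 0.2500 / 0.059² = 275.898.
Rounding up, n = 276.

n = 276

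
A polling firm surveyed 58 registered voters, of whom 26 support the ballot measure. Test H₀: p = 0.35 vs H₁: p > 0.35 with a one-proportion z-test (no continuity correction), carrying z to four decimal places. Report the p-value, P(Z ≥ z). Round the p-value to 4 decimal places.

The sample proportion is 26/58 = 0.44828.
Under H₀, SE = √(p₀(1−p₀)/n) = √(0.35·0.65/58) = √0.003922414 = 0.062629.
Test statistic (full precision, shown to 4 dp): z = (26/58 − 0.35)/SE₀ ≈ 1.5692.
From the standard normal, P(Z ≥ z) = 0.0583.

p-value = 0.0583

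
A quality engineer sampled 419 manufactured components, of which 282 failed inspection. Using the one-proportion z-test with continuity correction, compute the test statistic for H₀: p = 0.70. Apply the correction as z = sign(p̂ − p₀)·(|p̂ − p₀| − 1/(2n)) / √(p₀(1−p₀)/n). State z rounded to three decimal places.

z = -1.151

p̂ = 282/419 = 0.67303. p̂ − p₀ = -0.026969.
Continuity correction 1/(2n) = 1/838 = 0.001193.
Corrected numerator: |-0.026969| − 0.001193 = 0.025776.
SE₀ = √(0.70·0.30/419) = 0.022387.
z = −0.025776/0.022387 = -1.151.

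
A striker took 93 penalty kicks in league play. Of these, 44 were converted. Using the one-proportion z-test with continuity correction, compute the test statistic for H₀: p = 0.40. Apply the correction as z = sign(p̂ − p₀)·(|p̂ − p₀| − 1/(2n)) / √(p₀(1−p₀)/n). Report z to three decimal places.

p̂ = 44/93 = 0.47312. p̂ − p₀ = 0.073118.
1/(2n) = 0.005376.
Corrected numerator: |0.073118| − 0.005376 = 0.067742.
Under H₀, SE = √(p₀(1−p₀)/n) = √(0.40·0.60/93) = √0.002580645 = 0.050800.
z = +0.067742/0.050800 = 1.334.

z = 1.334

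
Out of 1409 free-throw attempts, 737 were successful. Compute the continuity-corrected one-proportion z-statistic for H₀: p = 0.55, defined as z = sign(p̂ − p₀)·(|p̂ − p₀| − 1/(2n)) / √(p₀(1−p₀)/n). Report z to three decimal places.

Sample proportion p̂ = 737/1409 = 0.52307. p̂ − p₀ = -0.026934.
1/(2n) = 0.000355.
Corrected numerator: |-0.026934| − 0.000355 = 0.026579.
Under H₀, SE = √(p₀(1−p₀)/n) = √(0.55·0.45/1409) = √0.000175656 = 0.013254.
z = (−)0.026579/0.013254 = -2.005.

z = -2.005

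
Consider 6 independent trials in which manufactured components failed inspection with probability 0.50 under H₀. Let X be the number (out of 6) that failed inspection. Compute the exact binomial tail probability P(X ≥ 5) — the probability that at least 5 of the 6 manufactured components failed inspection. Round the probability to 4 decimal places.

P = 0.1094

X is binomial with n = 6 and p = 0.50.
P(X ≥ 5) = C(6,5)·0.50^5·0.50^1 + C(6,6)·0.50^6·0.50^0.
= 0.093750 + 0.015625 = 0.1094.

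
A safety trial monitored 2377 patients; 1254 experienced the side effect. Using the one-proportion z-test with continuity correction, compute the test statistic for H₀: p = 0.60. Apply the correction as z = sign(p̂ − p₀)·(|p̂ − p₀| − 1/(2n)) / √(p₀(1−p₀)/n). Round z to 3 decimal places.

The sample proportion is 1254/2377 = 0.52756. p̂ − p₀ = -0.072444.
Continuity correction 1/(2n) = 1/4754 = 0.000210.
Corrected numerator: |-0.072444| − 0.000210 = 0.072234.
SE₀ = √(0.60·0.40/2377) = 0.010048.
z = (−)0.072234/0.010048 = -7.189.

z = -7.189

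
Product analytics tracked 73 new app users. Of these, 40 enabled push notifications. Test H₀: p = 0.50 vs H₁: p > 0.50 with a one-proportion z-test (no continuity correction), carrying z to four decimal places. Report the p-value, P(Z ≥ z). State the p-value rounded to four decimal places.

p-value = 0.2063

With x = 40 successes in n = 73, p̂ = 0.54795.
Under H₀, SE = √(p₀(1−p₀)/n) = √(0.50·0.50/73) = √0.003424658 = 0.058521.
Test statistic (full precision, shown to 4 dp): z = (40/73 − 0.50)/SE₀ ≈ 0.8193.
p-value = P(Z ≥ z) with z = 0.8193 → 0.2063.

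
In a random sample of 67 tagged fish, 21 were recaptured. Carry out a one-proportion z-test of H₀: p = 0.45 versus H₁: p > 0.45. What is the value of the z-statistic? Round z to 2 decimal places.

z = -2.25

Sample proportion p̂ = 21/67 = 0.31343.
SE₀ = √(0.45·0.55/67) = 0.060779.
z = (p̂ − p₀)/SE = (0.31343 − 0.45)/0.060779 = -2.25.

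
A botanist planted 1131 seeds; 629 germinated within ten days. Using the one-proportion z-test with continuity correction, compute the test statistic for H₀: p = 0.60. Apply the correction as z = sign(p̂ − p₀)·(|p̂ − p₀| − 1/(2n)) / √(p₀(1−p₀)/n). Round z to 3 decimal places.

Sample proportion p̂ = 629/1131 = 0.55615. p̂ − p₀ = -0.043855.
Continuity correction 1/(2n) = 1/2262 = 0.000442.
Corrected numerator: |-0.043855| − 0.000442 = 0.043413.
Under H₀, SE = √(p₀(1−p₀)/n) = √(0.60·0.40/1131) = √0.000212202 = 0.014567.
z = −0.043413/0.014567 = -2.980.

z = -2.980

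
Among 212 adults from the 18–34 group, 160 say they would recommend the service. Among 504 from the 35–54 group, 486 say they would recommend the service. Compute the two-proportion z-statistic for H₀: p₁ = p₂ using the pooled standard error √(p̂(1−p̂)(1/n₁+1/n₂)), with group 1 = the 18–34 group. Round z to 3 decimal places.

p̂₁ = 160/212 = 0.75472, p̂₂ = 486/504 = 0.96429.
Pooled p̂ = (160+486)/(212+504) = 646/716 = 0.90223.
SE = √[p̂(1−p̂)(1/n₁+1/n₂)] = √[0.90223·0.09777·(1/212+1/504)] ≈ 0.024312.
z = -0.20957/0.024312 = -8.620.

z = -8.620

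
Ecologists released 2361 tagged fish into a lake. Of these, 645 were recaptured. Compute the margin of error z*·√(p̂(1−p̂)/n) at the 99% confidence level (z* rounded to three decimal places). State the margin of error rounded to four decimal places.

ME = 0.0236

Sample proportion p̂ = 645/2361 = 0.27319.
SE = √(p̂(1−p̂)/n) = √(0.198557/2361) = 0.009171.
For 99% confidence, z* = 2.576.
Margin of error = z*·SE = 2.576 × 0.009171 = 0.0236.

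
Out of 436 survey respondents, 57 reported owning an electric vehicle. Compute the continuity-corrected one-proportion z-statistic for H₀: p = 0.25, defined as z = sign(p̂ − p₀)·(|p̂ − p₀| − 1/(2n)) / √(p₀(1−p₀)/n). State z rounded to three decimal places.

The sample proportion is 57/436 = 0.13073. p̂ − p₀ = -0.119266.
1/(2n) = 0.001147.
Corrected numerator: |-0.119266| − 0.001147 = 0.118119.
Under H₀, SE = √(p₀(1−p₀)/n) = √(0.25·0.75/436) = √0.000430046 = 0.020738.
z = (−)0.118119/0.020738 = -5.696.

z = -5.696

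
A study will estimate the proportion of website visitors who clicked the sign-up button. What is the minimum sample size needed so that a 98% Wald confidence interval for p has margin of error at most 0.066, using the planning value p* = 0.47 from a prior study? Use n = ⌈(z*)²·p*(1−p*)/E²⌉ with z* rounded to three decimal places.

For 98% confidence, z* = 2.326.
p*(1−p*) = 0.47·0.53 = 0.2491.
(z*)²·p*(1−p*)/E² = 5.410276·0.2491/0.004356 = 309.389.
Rounding up, n = 310.

n = 310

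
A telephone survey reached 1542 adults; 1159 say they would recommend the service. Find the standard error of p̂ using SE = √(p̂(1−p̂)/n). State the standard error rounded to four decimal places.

SE = 0.0110

Sample proportion p̂ = 1159/1542 = 0.75162.
p̂(1−p̂) = 0.75162·0.24838 = 0.186687.
Dividing by n and taking the root: √0.000121068 = 0.0110.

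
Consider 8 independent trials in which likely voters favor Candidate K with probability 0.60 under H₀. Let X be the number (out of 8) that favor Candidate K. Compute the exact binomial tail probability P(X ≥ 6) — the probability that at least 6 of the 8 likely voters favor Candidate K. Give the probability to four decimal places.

P = 0.3154

X ~ Binomial(n=8, p=0.60).
P(X ≥ 6) = C(8,6)·0.60^6·0.40^2 + C(8,7)·0.60^7·0.40^1 + C(8,8)·0.60^8·0.40^0.
= 0.209019 + 0.089580 + 0.016796 = 0.3154.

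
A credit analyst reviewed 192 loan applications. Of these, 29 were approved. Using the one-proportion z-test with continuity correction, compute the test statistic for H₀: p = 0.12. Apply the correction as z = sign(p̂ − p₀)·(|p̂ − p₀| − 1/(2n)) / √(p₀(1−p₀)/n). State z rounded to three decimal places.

z = 1.213

With x = 29 successes in n = 192, p̂ = 0.15104. p̂ − p₀ = 0.031042.
1/(2n) = 0.002604.
Corrected numerator: |0.031042| − 0.002604 = 0.028438.
Under H₀, SE = √(p₀(1−p₀)/n) = √(0.12·0.88/192) = √0.000550000 = 0.023452.
z = +0.028438/0.023452 = 1.213.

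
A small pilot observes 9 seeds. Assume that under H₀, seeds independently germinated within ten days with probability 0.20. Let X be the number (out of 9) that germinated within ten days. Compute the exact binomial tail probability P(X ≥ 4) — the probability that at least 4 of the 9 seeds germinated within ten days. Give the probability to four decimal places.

X is binomial with n = 9 and p = 0.20.
P(X ≥ 4) = Σ_{j=4}^{9} C(9,j)·0.20^j·0.80^{9−j}.
= 0.066060 + 0.016515 + 0.002753 + 0.000295 + 0.000018 + 0.000001 = 0.0856.

P = 0.0856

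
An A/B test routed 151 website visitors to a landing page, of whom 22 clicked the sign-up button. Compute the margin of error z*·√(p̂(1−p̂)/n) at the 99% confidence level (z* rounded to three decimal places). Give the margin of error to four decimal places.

ME = 0.0740

p̂ = 22/151 = 0.14570.
SE = √(p̂(1−p̂)/n) = √(0.124468/151) = 0.028711.
The 99% critical value is z* = 2.576.
So ME = 0.0740.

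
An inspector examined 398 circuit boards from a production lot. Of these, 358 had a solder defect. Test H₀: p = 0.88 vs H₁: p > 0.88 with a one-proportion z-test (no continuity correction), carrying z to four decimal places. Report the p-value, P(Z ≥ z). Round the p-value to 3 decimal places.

With x = 358 successes in n = 398, p̂ = 0.89950.
Null standard error: √(0.88·0.12/398) = √0.000265327 = 0.016289.
Test statistic (full precision, shown to 4 dp): z = (358/398 − 0.88)/SE₀ ≈ 1.1970.
p-value = P(Z ≥ z) with z = 1.1970 → 0.116.

p-value = 0.116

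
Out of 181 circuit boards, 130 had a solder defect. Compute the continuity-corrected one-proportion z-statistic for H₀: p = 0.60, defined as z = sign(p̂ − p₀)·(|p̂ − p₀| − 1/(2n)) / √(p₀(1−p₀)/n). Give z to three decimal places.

z = 3.171

The sample proportion is 130/181 = 0.71823. p̂ − p₀ = 0.118232.
1/(2n) = 0.002762.
Corrected numerator: |0.118232| − 0.002762 = 0.115470.
Null standard error: √(0.60·0.40/181) = √0.001325967 = 0.036414.
z = +0.115470/0.036414 = 3.171.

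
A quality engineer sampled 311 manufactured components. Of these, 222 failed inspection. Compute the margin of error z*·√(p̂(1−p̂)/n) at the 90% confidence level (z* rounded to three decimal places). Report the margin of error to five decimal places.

ME = 0.04216

The sample proportion is 222/311 = 0.71383.
SE = √(p̂(1−p̂)/n) = √(0.204278/311) = 0.025629.
The 90% critical value is z* = 1.645.
So ME = 0.04216.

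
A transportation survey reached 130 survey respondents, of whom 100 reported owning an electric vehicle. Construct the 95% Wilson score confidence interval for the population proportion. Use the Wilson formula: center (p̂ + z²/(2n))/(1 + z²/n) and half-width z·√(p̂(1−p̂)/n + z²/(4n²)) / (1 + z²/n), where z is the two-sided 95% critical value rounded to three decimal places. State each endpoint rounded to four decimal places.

(0.6897, 0.8333)

Here p̂ = 100/130 = 0.76923 and z = 1.960 (z² = 3.841600).
Denominator 1 + z²/n = 1 + 3.841600/130 = 1.029551.
Center = (0.76923 + 0.014775)/1.029551 = 0.76150.
Radicand: p̂(1−p̂)/n + z²/(4n²) = 0.001365498 + 0.000056828 = 0.001422326.
Half-width = 1.960·√0.001422326/1.029551 = 0.07180.
CI: 0.76150 ± 0.07180 = (0.6897, 0.8333).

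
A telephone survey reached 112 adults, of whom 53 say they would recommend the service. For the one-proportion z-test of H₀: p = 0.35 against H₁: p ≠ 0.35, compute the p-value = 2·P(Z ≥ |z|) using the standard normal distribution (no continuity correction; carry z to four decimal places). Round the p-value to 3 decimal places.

p-value = 0.006

The sample proportion is 53/112 = 0.47321.
Under H₀, SE = √(p₀(1−p₀)/n) = √(0.35·0.65/112) = √0.002031250 = 0.045069.
Test statistic (full precision, shown to 4 dp): z = (53/112 − 0.35)/SE₀ ≈ 2.7339.
p-value = 2·P(Z ≥ |z|) with z = 2.7339 → 0.006.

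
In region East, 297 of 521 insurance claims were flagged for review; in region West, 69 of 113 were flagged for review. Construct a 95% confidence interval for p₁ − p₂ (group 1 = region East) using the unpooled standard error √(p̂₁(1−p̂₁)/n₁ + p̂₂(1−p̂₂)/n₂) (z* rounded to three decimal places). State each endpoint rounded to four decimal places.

p̂₁ = 0.57006, p̂₂ = 0.61062, so the observed difference is -0.04056.
SE = √(0.000470426 + 0.002104100) = √0.002574526 = 0.050740.
z* = 1.960 at the 95% level. Margin of error = 0.09945.
Interval: -0.04056 ± 0.09945 → (-0.1400, 0.0589).

(-0.1400, 0.0589)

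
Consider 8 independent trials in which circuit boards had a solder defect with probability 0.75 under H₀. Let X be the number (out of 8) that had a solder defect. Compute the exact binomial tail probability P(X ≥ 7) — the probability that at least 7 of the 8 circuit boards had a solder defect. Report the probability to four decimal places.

P = 0.3671

X is binomial with n = 8 and p = 0.75.
P(X ≥ 7) = C(8,7)·0.75^7·0.25^1 + C(8,8)·0.75^8·0.25^0.
= 0.266968 + 0.100113 = 0.3671.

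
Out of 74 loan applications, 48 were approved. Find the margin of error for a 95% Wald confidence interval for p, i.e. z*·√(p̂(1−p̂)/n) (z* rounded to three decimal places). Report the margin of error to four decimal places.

The sample proportion is 48/74 = 0.64865.
SE = √(p̂(1−p̂)/n) = √(0.227904/74) = 0.055496.
z* = 1.960 at the 95% level.
ME = 1.960·0.055496 = 0.1088.

ME = 0.1088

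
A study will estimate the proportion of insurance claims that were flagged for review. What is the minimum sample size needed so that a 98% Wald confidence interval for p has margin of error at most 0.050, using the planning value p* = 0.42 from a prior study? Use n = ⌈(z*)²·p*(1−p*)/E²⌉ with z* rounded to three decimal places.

n = 528

The 98% critical value is z* = 2.326.
p*(1−p*) = 0.2436.
(z*)²·p*(1−p*)/E² = 5.410276·0.2436/0.002500 = 527.177.
⌈527.177⌉ = 528.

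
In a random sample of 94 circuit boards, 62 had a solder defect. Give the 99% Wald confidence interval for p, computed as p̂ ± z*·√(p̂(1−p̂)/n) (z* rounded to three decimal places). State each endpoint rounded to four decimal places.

(0.5337, 0.7855)

p̂ = 62/94 = 0.65957.
SE = √(p̂(1−p̂)/n) = √(0.224536/94) = 0.048874.
For 99% confidence, z* = 2.576.
Margin = 2.576·0.048874 = 0.12590.
CI: 0.65957 ± 0.12590 = (0.5337, 0.7855).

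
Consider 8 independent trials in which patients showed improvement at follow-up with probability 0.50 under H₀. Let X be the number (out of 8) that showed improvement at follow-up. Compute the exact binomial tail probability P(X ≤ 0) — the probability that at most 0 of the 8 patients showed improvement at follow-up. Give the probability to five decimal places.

P = 0.00391

X is binomial with n = 8 and p = 0.50.
P(X ≤ 0) = C(8,0)·0.50^0·0.50^8.
= 0.003906 = 0.00391.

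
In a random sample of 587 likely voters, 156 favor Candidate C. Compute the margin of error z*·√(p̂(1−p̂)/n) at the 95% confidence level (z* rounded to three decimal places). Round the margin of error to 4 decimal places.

Sample proportion p̂ = 156/587 = 0.26576.
Standard error of p̂: √(0.195131/587) = √0.000332420 = 0.018232.
The 95% critical value is z* = 1.960.
ME = 1.960·0.018232 = 0.0357.

ME = 0.0357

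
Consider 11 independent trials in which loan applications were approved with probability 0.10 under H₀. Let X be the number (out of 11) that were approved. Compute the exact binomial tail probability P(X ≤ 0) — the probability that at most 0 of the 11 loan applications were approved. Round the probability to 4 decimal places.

X is binomial with n = 11 and p = 0.10.
P(X ≤ 0) = C(11,0)·0.10^0·0.90^11.
= 0.313811 = 0.3138.

P = 0.3138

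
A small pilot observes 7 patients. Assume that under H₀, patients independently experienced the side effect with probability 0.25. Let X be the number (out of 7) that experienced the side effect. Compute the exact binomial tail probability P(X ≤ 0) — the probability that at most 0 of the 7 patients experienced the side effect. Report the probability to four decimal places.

X is binomial with n = 7 and p = 0.25.
P(X ≤ 0) = C(7,0)·0.25^0·0.75^7.
= 0.133484 = 0.1335.

P = 0.1335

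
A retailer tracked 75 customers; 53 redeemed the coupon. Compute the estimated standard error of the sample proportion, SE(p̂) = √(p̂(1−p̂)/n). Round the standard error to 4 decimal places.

SE = 0.0526

With x = 53 successes in n = 75, p̂ = 0.70667.
p̂(1−p̂) = 0.207288.
SE = √(0.207288/75) = 0.0526.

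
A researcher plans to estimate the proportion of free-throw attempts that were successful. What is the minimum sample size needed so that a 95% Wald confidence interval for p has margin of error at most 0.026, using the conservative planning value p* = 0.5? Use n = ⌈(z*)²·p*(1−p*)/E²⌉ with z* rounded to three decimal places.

z* = 1.960 at the 95% level.
p*(1−p*) = 0.2500.
(z*)²·p*(1−p*)/E² = 3.841600·0.2500/0.000676 = 1420.710.
Rounding up, n = 1421.

n = 1421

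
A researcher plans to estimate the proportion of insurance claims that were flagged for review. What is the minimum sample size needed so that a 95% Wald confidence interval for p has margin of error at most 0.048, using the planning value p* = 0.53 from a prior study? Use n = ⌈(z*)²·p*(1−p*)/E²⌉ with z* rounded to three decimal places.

z* = 1.960 at the 95% level.
p*(1−p*) = 0.2491.
Required n before rounding: 3.841600 × 0.2491 / 0.048² = 415.340.
⌈415.340⌉ = 416.

n = 416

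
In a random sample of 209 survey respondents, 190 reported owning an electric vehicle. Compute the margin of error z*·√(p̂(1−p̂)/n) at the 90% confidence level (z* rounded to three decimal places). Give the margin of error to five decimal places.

p̂ = 190/209 = 0.90909.
Standard error of p̂: √(0.082645/209) = √0.000395429 = 0.019885.
For 90% confidence, z* = 1.645.
So ME = 0.03271.

ME = 0.03271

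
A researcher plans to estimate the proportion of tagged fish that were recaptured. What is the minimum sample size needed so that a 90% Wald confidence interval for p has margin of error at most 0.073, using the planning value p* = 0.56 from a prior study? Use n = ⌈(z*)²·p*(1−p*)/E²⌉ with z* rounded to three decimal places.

The 90% critical value is z* = 1.645.
p*(1−p*) = 0.56·0.44 = 0.2464.
(z*)²·p*(1−p*)/E² = 2.706025·0.2464/0.005329 = 125.120.
⌈125.120⌉ = 126.

n = 126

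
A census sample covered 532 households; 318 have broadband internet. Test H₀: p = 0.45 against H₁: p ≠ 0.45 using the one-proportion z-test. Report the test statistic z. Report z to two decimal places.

With x = 318 successes in n = 532, p̂ = 0.59774.
Null standard error: √(0.45·0.55/532) = √0.000465226 = 0.021569.
z = (0.59774 − 0.45)/0.021569 = 0.14774/0.021569 = 6.85.

z = 6.85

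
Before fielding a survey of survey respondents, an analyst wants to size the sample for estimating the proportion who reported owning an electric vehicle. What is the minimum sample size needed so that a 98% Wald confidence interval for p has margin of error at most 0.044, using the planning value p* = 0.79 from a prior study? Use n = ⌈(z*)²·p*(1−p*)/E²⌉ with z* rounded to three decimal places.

n = 464

z* = 2.326 at the 98% level.
p*(1−p*) = 0.1659.
(z*)²·p*(1−p*)/E² = 5.410276·0.1659/0.001936 = 463.618.
Rounding up, n = 464.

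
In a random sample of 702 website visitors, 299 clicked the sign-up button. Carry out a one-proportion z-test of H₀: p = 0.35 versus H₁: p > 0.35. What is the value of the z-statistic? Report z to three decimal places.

p̂ = 299/702 = 0.42593.
Under H₀, SE = √(p₀(1−p₀)/n) = √(0.35·0.65/702) = √0.000324074 = 0.018002.
z = (p̂ − p₀)/SE = (0.42593 − 0.35)/0.018002 = 4.218.

z = 4.218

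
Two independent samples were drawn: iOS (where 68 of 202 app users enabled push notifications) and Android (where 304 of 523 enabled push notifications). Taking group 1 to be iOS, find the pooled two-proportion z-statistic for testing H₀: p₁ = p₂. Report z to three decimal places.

p̂₁ = 68/202 = 0.33663, p̂₂ = 304/523 = 0.58126.
Pooled p̂ = (68+304)/(202+523) = 372/725 = 0.51310.
SE = √[p̂(1−p̂)(1/n₁+1/n₂)] = √[0.51310·0.48690·(1/202+1/523)] ≈ 0.041406.
z = -0.24463/0.041406 = -5.908.

z = -5.908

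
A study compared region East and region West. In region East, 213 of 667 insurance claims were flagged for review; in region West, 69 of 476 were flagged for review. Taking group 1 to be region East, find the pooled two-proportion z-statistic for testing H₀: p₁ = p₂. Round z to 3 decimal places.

z = 6.742

p̂₁ = 213/667 = 0.31934, p̂₂ = 69/476 = 0.14496.
Pooled p̂ = (213+69)/(667+476) = 282/1143 = 0.24672.
SE = √[p̂(1−p̂)(1/n₁+1/n₂)] = √[0.24672·0.75328·(1/667+1/476)] ≈ 0.025866.
z = 0.17438/0.025866 = 6.742.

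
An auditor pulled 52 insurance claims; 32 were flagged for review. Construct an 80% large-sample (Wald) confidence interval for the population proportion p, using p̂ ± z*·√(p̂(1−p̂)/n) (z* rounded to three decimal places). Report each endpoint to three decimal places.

The sample proportion is 32/52 = 0.61538.
SE = √(p̂(1−p̂)/n) = √(0.236686/52) = 0.067466.
The 80% critical value is z* = 1.282.
Margin = 1.282·0.067466 = 0.08649.
CI: 0.61538 ± 0.08649 = (0.529, 0.702).

(0.529, 0.702)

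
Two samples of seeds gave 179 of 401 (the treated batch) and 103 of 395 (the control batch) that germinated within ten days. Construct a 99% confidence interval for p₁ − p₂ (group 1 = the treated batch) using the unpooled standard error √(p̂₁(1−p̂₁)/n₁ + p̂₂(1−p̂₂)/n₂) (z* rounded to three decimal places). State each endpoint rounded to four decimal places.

(0.1000, 0.2712)

p̂₁ = 0.44638, p̂₂ = 0.26076, so the observed difference is 0.18562.
Unpooled SE = √(p̂₁(1−p̂₁)/n₁ + p̂₂(1−p̂₂)/n₂) = √(0.000616273 + 0.000488010) = 0.033231.
For 99% confidence, z* = 2.576. Margin of error = 0.08560.
Interval: 0.18562 ± 0.08560 → (0.1000, 0.2712).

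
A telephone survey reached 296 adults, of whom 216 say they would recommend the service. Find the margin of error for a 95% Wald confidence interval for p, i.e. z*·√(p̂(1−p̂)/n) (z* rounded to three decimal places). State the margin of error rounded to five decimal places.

With x = 216 successes in n = 296, p̂ = 0.72973.
SE = √(p̂(1−p̂)/n) = √(0.197224/296) = 0.025813.
z* = 1.960 at the 95% level.
Margin of error = z*·SE = 1.960 × 0.025813 = 0.05059.

ME = 0.05059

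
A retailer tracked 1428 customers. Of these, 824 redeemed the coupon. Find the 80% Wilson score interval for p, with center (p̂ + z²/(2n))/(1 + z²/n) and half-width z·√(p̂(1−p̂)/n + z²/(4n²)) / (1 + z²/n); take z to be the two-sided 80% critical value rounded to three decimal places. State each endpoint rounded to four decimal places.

(0.5602, 0.5937)

Here p̂ = 824/1428 = 0.57703 and z = 1.282 (z² = 1.643524).
1 + z²/n = 1.001151.
Center = (0.57703 + 0.000575)/1.001151 = 0.57694.
Radicand: p̂(1−p̂)/n + z²/(4n²) = 0.000170915 + 0.000000201 = 0.000171116.
Half-width = 1.282·√0.000171116/1.001151 = 0.01675.
CI: 0.57694 ± 0.01675 = (0.5602, 0.5937).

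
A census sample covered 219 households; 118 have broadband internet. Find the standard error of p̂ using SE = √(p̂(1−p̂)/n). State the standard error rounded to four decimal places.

SE = 0.0337

p̂ = 118/219 = 0.53881.
p̂(1−p̂) = 0.248494.
Dividing by n and taking the root: √0.001134676 = 0.0337.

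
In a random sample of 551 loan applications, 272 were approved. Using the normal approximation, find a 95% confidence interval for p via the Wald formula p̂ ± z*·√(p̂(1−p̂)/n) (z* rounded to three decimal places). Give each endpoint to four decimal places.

(0.4519, 0.5354)

p̂ = 272/551 = 0.49365.
Standard error of p̂: √(0.249960/551) = √0.000453647 = 0.021299.
For 95% confidence, z* = 1.960.
Margin of error: 1.960 × 0.021299 = 0.04175.
Interval: 0.49365 ± 0.04175 → (0.4519, 0.5354).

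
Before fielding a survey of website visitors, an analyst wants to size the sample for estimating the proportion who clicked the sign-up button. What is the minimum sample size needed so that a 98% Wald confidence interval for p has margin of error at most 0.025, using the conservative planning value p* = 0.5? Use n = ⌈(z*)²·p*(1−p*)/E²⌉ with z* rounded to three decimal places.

n = 2165

For 98% confidence, z* = 2.326.
p*(1−p*) = 0.50·0.50 = 0.2500.
(z*)²·p*(1−p*)/E² = 5.410276·0.2500/0.000625 = 2164.110.
⌈2164.110⌉ = 2165.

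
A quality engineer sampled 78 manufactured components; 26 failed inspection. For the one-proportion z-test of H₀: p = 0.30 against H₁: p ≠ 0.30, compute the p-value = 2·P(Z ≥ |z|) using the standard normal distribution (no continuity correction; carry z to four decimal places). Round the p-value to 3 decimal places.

The sample proportion is 26/78 = 0.33333.
SE₀ = √(0.30·0.70/78) = 0.051887.
z = (p̂ − p₀)/SE = (26/78 − 0.30)/0.051887 ≈ 0.6424.
From the standard normal, 2·P(Z ≥ |z|) = 0.521.

p-value = 0.521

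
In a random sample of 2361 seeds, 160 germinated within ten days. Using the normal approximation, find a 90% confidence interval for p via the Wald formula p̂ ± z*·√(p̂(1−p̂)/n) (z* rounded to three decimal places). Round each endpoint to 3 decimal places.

(0.059, 0.076)

p̂ = 160/2361 = 0.06777.
Standard error of p̂: √(0.063175/2361) = √0.000026758 = 0.005173.
z* = 1.645 at the 90% level.
Margin = 1.645·0.005173 = 0.00851.
CI: 0.06777 ± 0.00851 = (0.059, 0.076).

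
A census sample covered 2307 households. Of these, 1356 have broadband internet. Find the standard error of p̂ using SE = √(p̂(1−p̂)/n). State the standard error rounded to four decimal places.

SE = 0.0102

With x = 1356 successes in n = 2307, p̂ = 0.58778.
p̂(1−p̂) = 0.242295.
SE = √(0.242295/2307) = 0.0102.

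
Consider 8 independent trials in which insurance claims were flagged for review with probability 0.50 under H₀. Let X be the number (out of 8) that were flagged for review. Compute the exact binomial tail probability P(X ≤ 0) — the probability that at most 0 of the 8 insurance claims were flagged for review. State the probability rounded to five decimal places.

X ~ Binomial(n=8, p=0.50).
P(X ≤ 0) = C(8,0)·0.50^0·0.50^8.
= 0.003906 = 0.00391.

P = 0.00391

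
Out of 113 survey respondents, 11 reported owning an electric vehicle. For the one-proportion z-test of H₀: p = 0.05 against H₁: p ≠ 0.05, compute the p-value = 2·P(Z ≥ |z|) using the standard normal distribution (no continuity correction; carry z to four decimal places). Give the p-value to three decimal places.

p-value = 0.021

With x = 11 successes in n = 113, p̂ = 0.09735.
Null standard error: √(0.05·0.95/113) = √0.000420354 = 0.020503.
Test statistic (full precision, shown to 4 dp): z = (11/113 − 0.05)/SE₀ ≈ 2.3092.
From the standard normal, 2·P(Z ≥ |z|) = 0.021.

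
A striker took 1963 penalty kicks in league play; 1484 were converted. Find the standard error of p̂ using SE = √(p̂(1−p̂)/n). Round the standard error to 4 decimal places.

SE = 0.0097

p̂ = 1484/1963 = 0.75599.
p̂(1−p̂) = 0.184469.
SE = √(0.184469/1963) = √0.000093973 = 0.0097.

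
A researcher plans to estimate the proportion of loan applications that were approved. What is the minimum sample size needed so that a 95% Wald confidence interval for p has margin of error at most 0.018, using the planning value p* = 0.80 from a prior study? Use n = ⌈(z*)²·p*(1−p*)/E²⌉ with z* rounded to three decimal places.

z* = 1.960 at the 95% level.
p*(1−p*) = 0.80·0.20 = 0.1600.
(z*)²·p*(1−p*)/E² = 3.841600·0.1600/0.000324 = 1897.086.
Rounding up, n = 1898.

n = 1898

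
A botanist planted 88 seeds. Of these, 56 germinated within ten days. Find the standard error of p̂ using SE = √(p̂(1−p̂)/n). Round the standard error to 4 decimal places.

Sample proportion p̂ = 56/88 = 0.63636.
p̂(1−p̂) = 0.231406.
Dividing by n and taking the root: √0.002629614 = 0.0513.

SE = 0.0513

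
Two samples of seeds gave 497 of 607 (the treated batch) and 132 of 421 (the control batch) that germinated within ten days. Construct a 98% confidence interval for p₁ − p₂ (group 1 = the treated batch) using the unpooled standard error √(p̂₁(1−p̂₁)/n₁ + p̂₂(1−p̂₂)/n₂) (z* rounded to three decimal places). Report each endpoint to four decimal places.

(0.4413, 0.5692)

p̂₁ = 0.81878, p̂₂ = 0.31354, so the observed difference is 0.50524.
SE = √(0.000244446 + 0.000511241) = √0.000755687 = 0.027490.
The 98% critical value is z* = 2.326. Margin = 2.326·0.027490 = 0.06394.
Interval: 0.50524 ± 0.06394 → (0.4413, 0.5692).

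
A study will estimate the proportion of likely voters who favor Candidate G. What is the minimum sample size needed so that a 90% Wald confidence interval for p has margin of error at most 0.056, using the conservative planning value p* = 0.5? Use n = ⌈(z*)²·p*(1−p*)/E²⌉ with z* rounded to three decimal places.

The 90% critical value is z* = 1.645.
p*(1−p*) = 0.2500.
Required n before rounding: 2.706025 × 0.2500 / 0.056² = 215.723.
⌈215.723⌉ = 216.

n = 216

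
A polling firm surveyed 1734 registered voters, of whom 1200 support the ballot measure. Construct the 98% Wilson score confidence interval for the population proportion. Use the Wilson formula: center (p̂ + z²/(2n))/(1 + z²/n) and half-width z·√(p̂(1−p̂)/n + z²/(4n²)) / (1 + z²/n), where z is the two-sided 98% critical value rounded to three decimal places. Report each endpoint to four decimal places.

(0.6657, 0.7172)

p̂ = 1200/1734 = 0.69204; z = 2.326, so z² = 5.410276.
1 + z²/n = 1.003120.
Center = (0.69204 + 0.001560)/1.003120 = 0.69144.
Radicand: p̂(1−p̂)/n + z²/(4n²) = 0.000122907 + 0.000000450 = 0.000123357.
Half-width = 2.326·√0.000123357/1.003120 = 0.02575.
CI: 0.69144 ± 0.02575 = (0.6657, 0.7172).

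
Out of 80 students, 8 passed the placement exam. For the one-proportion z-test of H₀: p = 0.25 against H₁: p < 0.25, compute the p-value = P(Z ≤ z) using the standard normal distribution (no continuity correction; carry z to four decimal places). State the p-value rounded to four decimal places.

p̂ = 8/80 = 0.10000.
SE₀ = √(0.25·0.75/80) = 0.048412.
z = (p̂ − p₀)/SE = (8/80 − 0.25)/0.048412 ≈ -3.0984.
From the standard normal, P(Z ≤ z) = 0.0010.

p-value = 0.0010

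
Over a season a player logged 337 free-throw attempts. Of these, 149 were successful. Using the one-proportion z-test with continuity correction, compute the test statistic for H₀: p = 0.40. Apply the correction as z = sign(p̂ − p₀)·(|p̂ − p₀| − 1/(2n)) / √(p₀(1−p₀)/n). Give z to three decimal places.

z = 1.523

With x = 149 successes in n = 337, p̂ = 0.44214. p̂ − p₀ = 0.042136.
1/(2n) = 0.001484.
Corrected numerator: |0.042136| − 0.001484 = 0.040652.
SE₀ = √(0.40·0.60/337) = 0.026686.
z = (+)0.040652/0.026686 = 1.523.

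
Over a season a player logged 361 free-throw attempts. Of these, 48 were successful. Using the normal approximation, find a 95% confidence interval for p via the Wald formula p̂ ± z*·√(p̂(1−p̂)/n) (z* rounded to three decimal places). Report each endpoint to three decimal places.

The sample proportion is 48/361 = 0.13296.
Standard error of p̂: √(0.115285/361) = √0.000319348 = 0.017870.
The 95% critical value is z* = 1.960.
Margin = 1.960·0.017870 = 0.03503.
So the interval runs from 0.098 to 0.168.

(0.098, 0.168)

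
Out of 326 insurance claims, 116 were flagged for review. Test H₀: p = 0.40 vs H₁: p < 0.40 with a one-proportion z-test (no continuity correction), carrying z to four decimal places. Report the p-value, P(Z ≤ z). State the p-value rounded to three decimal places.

p̂ = 116/326 = 0.35583.
Null standard error: √(0.40·0.60/326) = √0.000736196 = 0.027133.
Test statistic (full precision, shown to 4 dp): z = (116/326 − 0.40)/SE₀ ≈ -1.6280.
p-value = P(Z ≤ z) with z = -1.6280 → 0.052.

p-value = 0.052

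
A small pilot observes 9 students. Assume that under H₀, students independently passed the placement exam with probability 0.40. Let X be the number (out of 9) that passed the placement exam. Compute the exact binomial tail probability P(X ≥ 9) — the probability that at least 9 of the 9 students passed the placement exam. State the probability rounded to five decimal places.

P = 0.00026

X ~ Binomial(n=9, p=0.40).
P(X ≥ 9) = C(9,9)·0.40^9·0.60^0.
= 0.000262 = 0.00026.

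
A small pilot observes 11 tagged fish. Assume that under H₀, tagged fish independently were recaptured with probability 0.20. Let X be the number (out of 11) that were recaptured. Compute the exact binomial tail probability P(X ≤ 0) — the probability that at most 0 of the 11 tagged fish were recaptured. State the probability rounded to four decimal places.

X is binomial with n = 11 and p = 0.20.
P(X ≤ 0) = C(11,0)·0.20^0·0.80^11.
= 0.085899 = 0.0859.

P = 0.0859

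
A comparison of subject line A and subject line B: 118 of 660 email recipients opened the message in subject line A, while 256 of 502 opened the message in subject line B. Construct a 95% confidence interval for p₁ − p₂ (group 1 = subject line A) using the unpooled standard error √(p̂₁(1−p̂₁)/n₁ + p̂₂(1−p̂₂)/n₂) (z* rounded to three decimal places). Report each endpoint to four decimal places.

p̂₁ = 118/660 = 0.17879, p̂₂ = 256/502 = 0.50996; p̂₁ − p̂₂ = -0.33117.
Unpooled SE = √(p̂₁(1−p̂₁)/n₁ + p̂₂(1−p̂₂)/n₂) = √(0.000222459 + 0.000497810) = 0.026838.
The 95% critical value is z* = 1.960. Margin = 1.960·0.026838 = 0.05260.
Interval: -0.33117 ± 0.05260 → (-0.3838, -0.2786).

(-0.3838, -0.2786)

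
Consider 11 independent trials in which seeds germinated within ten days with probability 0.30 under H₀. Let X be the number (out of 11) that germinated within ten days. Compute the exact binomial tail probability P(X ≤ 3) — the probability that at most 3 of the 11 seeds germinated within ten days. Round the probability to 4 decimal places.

P = 0.5696

X ~ Binomial(n=11, p=0.30).
P(X ≤ 3) = C(11,0)·0.30^0·0.70^11 + C(11,1)·0.30^1·0.70^10 + C(11,2)·0.30^2·0.70^9 + C(11,3)·0.30^3·0.70^8.
= 0.019773 + 0.093217 + 0.199750 + 0.256822 = 0.5696.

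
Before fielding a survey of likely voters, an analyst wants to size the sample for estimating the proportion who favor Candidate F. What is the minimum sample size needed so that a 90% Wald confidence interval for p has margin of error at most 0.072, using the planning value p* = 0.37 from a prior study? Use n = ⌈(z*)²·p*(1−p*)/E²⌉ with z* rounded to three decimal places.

The 90% critical value is z* = 1.645.
p*(1−p*) = 0.2331.
(z*)²·p*(1−p*)/E² = 2.706025·0.2331/0.005184 = 121.677.
⌈121.677⌉ = 122.

n = 122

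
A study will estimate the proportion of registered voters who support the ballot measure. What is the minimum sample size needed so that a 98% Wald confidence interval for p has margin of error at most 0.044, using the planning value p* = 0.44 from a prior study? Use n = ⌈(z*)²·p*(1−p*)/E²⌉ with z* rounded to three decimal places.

The 98% critical value is z* = 2.326.
p*(1−p*) = 0.2464.
(z*)²·p*(1−p*)/E² = 5.410276·0.2464/0.001936 = 688.581.
⌈688.581⌉ = 689.

n = 689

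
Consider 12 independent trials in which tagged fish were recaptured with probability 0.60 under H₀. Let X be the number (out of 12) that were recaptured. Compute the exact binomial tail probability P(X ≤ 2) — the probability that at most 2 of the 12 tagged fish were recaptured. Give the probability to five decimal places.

P = 0.00281

X is binomial with n = 12 and p = 0.60.
P(X ≤ 2) = C(12,0)·0.60^0·0.40^12 + C(12,1)·0.60^1·0.40^11 + C(12,2)·0.60^2·0.40^10.
= 0.000017 + 0.000302 + 0.002491 = 0.00281.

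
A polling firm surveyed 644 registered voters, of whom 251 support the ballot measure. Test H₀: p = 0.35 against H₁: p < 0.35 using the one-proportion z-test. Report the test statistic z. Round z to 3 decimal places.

The sample proportion is 251/644 = 0.38975.
Null standard error: √(0.35·0.65/644) = √0.000353261 = 0.018795.
z = (0.38975 − 0.35)/0.018795 = 0.03975/0.018795 = 2.115.

z = 2.115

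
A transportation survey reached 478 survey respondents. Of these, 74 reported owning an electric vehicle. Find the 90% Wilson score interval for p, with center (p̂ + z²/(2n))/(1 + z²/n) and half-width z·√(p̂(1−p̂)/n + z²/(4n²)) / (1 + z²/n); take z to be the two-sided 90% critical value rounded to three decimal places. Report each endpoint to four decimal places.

(0.1295, 0.1840)

p̂ = 74/478 = 0.15481; z = 1.645, so z² = 2.706025.
1 + z²/n = 1.005661.
Adjusted center: (0.15481 + z²/(2n))/1.005661 = 0.15675.
Radicand: p̂(1−p̂)/n + z²/(4n²) = 0.000273734 + 0.000002961 = 0.000276695.
Half-width = z·√(radicand)/denom = 1.645·0.016634/1.005661 = 0.02721.
CI: 0.15675 ± 0.02721 = (0.1295, 0.1840).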